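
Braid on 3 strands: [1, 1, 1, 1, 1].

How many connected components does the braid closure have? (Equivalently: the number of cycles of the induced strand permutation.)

2

Derivation:
Track the strand permutation on 3 strands, starting from identity.
  step 1: s1 swaps positions 1,2 -> [2 1 3]
  step 2: s1 swaps positions 1,2 -> [1 2 3]
  step 3: s1 swaps positions 1,2 -> [2 1 3]
  step 4: s1 swaps positions 1,2 -> [1 2 3]
  step 5: s1 swaps positions 1,2 -> [2 1 3]
Final permutation (position -> original strand): [2 1 3]
Closure components = cycle count of this permutation = 2.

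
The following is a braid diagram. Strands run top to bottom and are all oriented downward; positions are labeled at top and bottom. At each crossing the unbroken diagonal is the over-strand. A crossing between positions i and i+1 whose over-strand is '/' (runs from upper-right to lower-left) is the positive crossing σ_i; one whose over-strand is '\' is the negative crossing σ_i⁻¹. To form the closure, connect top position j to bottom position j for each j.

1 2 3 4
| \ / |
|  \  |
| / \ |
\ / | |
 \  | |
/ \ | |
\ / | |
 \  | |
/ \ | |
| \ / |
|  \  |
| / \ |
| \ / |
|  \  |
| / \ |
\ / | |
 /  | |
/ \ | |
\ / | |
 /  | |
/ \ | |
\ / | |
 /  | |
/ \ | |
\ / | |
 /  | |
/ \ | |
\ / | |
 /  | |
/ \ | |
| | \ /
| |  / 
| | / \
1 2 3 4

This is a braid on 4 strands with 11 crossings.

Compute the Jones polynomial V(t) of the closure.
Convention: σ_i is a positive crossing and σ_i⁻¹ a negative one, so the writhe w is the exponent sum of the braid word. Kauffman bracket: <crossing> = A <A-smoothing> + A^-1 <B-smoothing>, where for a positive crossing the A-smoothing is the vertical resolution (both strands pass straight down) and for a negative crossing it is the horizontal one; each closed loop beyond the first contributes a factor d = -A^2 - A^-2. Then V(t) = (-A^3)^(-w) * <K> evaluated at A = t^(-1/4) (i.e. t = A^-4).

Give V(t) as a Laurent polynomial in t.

Reading the diagram top to bottom ('/'-over between positions i,i+1 = s_i, '\'-over = s_i^-1): braid word = s2^-1 s1^-1 s1^-1 s2^-1 s2^-1 s1 s1 s1 s1 s1 s3.
The presented braid s2^-1 s1^-1 s1^-1 s2^-1 s2^-1 s1 s1 s1 s1 s1 s3 on 4 strands reduces by inverse Markov moves (closure unchanged at each step):
  Destabilize: the word has the form β·s3 where s3 occurs only as the final letter (β ∈ B_3); drop it and the last strand → 3 strands.
Reduced to β = s2^-1 s1^-1 s1^-1 s2^-1 s2^-1 s1 s1 s1 s1 s1 on 3 strands, 10 crossings.
Compute on β:
Braid: s2^-1 s1^-1 s1^-1 s2^-1 s2^-1 s1 s1 s1 s1 s1 on 3 strands, 10 crossings.
Writhe w = (#positive) - (#negative) = 5 - 5 = 0.
Enumerate smoothing states for the bracket polynomial. There are 2^10 = 1024 states.
Each crossing splits two ways (0=vertical, 1=horizontal). The state's weight is A^(#A-smoothings - #B-smoothings) * d^(loops - 1).
Tabulate the states by total A-exponent and number of loops L (A-exp: L × count):
  A^10: L=4 ×1
  A^8: L=3 ×10
  A^6: L=2 ×29, L=4 ×16
  A^4: L=1 ×26, L=3 ×74, L=5 ×20
  A^2: L=2 ×90, L=4 ×105, L=6 ×15
  A^0: L=1 ×15, L=3 ×141, L=5 ×90, L=7 ×6
  A^-2: L=2 ×35, L=4 ×130, L=6 ×44, L=8 ×1
  A^-4: L=3 ×40, L=5 ×69, L=7 ×11
  A^-6: L=4 ×25, L=6 ×19, L=8 ×1
  A^-8: L=5 ×8, L=7 ×2
  A^-10: L=6 ×1
Each group contributes A^e * Σ count * d^(L-1):
Powers of d = -A^2 - A^-2: d^2 = A^4 + 2 + A^-4; d^3 = -A^6 - 3*A^2 - 3*A^-2 - A^-6; d^4 = A^8 + 4*A^4 + 6 + 4*A^-4 + A^-8; d^5 = -A^10 - 5*A^6 - 10*A^2 - 10*A^-2 - 5*A^-6 - A^-10; d^6 = A^12 + 6*A^8 + 15*A^4 + 20 + 15*A^-4 + 6*A^-8 + A^-12; d^7 = -A^14 - 7*A^10 - 21*A^6 - 35*A^2 - 35*A^-2 - 21*A^-6 - 7*A^-10 - A^-14.
  A^10 * (d^3) = -A^16 - 3*A^12 - 3*A^8 - A^4
  A^8 * (10*d^2) = 10*A^12 + 20*A^8 + 10*A^4
  A^6 * (29*d + 16*d^3) = -16*A^12 - 77*A^8 - 77*A^4 - 16
  A^4 * (26 + 74*d^2 + 20*d^4) = 20*A^12 + 154*A^8 + 294*A^4 + 154 + 20*A^-4
  A^2 * (90*d + 105*d^3 + 15*d^5) = -15*A^12 - 180*A^8 - 555*A^4 - 555 - 180*A^-4 - 15*A^-8
  A^0 * (15 + 141*d^2 + 90*d^4 + 6*d^6) = 6*A^12 + 126*A^8 + 591*A^4 + 957 + 591*A^-4 + 126*A^-8 + 6*A^-12
  A^-2 * (35*d + 130*d^3 + 44*d^5 + d^7) = -A^12 - 51*A^8 - 371*A^4 - 900 - 900*A^-4 - 371*A^-8 - 51*A^-12 - A^-16
  A^-4 * (40*d^2 + 69*d^4 + 11*d^6) = 11*A^8 + 135*A^4 + 481 + 714*A^-4 + 481*A^-8 + 135*A^-12 + 11*A^-16
  A^-6 * (25*d^3 + 19*d^5 + d^7) = -A^8 - 26*A^4 - 141 - 300*A^-4 - 300*A^-8 - 141*A^-12 - 26*A^-16 - A^-20
  A^-8 * (8*d^4 + 2*d^6) = 2*A^4 + 20 + 62*A^-4 + 88*A^-8 + 62*A^-12 + 20*A^-16 + 2*A^-20
  A^-10 * (d^5) = -1 - 5*A^-4 - 10*A^-8 - 10*A^-12 - 5*A^-16 - A^-20
Summing the groups: <K> = -A^16 + A^12 - A^8 + 2*A^4 - 1 + 2*A^-4 - A^-8 + A^-12 - A^-16
Normalise by the writhe: (-A^3)^(-w) = (-A^3)^(0) = 1, so f(A) = 1 * <K> = -A^16 + A^12 - A^8 + 2*A^4 - 1 + 2*A^-4 - A^-8 + A^-12 - A^-16.
Substitute A = t^(-1/4), i.e. A^e → t^(-e/4): V(t) = -t^4 + t^3 - t^2 + 2*t - 1 + 2*t^-1 - t^-2 + t^-3 - t^-4

Answer: -t^4 + t^3 - t^2 + 2*t - 1 + 2*t^-1 - t^-2 + t^-3 - t^-4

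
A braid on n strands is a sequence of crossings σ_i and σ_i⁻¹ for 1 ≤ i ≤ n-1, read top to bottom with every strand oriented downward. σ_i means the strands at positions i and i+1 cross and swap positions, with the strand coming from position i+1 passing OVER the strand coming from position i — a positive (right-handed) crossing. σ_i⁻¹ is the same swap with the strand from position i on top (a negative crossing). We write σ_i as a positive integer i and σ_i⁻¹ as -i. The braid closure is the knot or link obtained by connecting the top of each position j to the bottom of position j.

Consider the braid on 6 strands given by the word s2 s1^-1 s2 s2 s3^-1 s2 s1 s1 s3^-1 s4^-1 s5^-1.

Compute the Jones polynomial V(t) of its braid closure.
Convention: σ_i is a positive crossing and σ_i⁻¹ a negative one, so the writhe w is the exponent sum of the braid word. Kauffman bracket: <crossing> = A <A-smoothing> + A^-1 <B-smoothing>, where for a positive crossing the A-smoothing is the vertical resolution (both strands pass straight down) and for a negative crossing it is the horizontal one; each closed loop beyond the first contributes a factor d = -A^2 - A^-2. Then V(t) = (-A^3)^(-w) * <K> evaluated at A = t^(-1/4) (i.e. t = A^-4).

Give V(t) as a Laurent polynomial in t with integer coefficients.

The presented braid s2 s1^-1 s2 s2 s3^-1 s2 s1 s1 s3^-1 s4^-1 s5^-1 on 6 strands reduces by inverse Markov moves (closure unchanged at each step):
  Destabilize: the word has the form β·s5^-1 where s5^-1 occurs only as the final letter (β ∈ B_5); drop it and the last strand → 5 strands.
  Destabilize: the word has the form β·s4^-1 where s4^-1 occurs only as the final letter (β ∈ B_4); drop it and the last strand → 4 strands.
Reduced to β = s2 s1^-1 s2 s2 s3^-1 s2 s1 s1 s3^-1 on 4 strands, 9 crossings.
Compute on β:
Braid: s2 s1^-1 s2 s2 s3^-1 s2 s1 s1 s3^-1 on 4 strands, 9 crossings.
Writhe w = (#positive) - (#negative) = 6 - 3 = 3.
Enumerate smoothing states for the bracket polynomial. There are 2^9 = 512 states.
For each crossing: s=0 is the vertical smoothing, s=1 horizontal. Crossing k contributes A^(sign_k * (1 - 2*s_k)); loop factor d = -A^2 - A^-2.
Tabulate the states by total A-exponent and number of loops L (A-exp: L × count):
  A^9: L=3 ×1
  A^7: L=2 ×6, L=4 ×3
  A^5: L=1 ×11, L=3 ×24, L=5 ×1
  A^3: L=2 ×68, L=4 ×16
  A^1: L=1 ×38, L=3 ×85, L=5 ×3
  A^-1: L=2 ×77, L=4 ×49
  A^-3: L=3 ×69, L=5 ×15
  A^-5: L=4 ×34, L=6 ×2
  A^-7: L=5 ×9
  A^-9: L=6 ×1
Each group contributes A^e * Σ count * d^(L-1):
Powers of d = -A^2 - A^-2: d^2 = A^4 + 2 + A^-4; d^3 = -A^6 - 3*A^2 - 3*A^-2 - A^-6; d^4 = A^8 + 4*A^4 + 6 + 4*A^-4 + A^-8; d^5 = -A^10 - 5*A^6 - 10*A^2 - 10*A^-2 - 5*A^-6 - A^-10.
  A^9 * (d^2) = A^13 + 2*A^9 + A^5
  A^7 * (6*d + 3*d^3) = -3*A^13 - 15*A^9 - 15*A^5 - 3*A
  A^5 * (11 + 24*d^2 + d^4) = A^13 + 28*A^9 + 65*A^5 + 28*A + A^-3
  A^3 * (68*d + 16*d^3) = -16*A^9 - 116*A^5 - 116*A - 16*A^-3
  A^1 * (38 + 85*d^2 + 3*d^4) = 3*A^9 + 97*A^5 + 226*A + 97*A^-3 + 3*A^-7
  A^-1 * (77*d + 49*d^3) = -49*A^5 - 224*A - 224*A^-3 - 49*A^-7
  A^-3 * (69*d^2 + 15*d^4) = 15*A^5 + 129*A + 228*A^-3 + 129*A^-7 + 15*A^-11
  A^-5 * (34*d^3 + 2*d^5) = -2*A^5 - 44*A - 122*A^-3 - 122*A^-7 - 44*A^-11 - 2*A^-15
  A^-7 * (9*d^4) = 9*A + 36*A^-3 + 54*A^-7 + 36*A^-11 + 9*A^-15
  A^-9 * (d^5) = -A - 5*A^-3 - 10*A^-7 - 10*A^-11 - 5*A^-15 - A^-19
Summing the groups: <K> = -A^13 + 2*A^9 - 4*A^5 + 4*A - 5*A^-3 + 5*A^-7 - 3*A^-11 + 2*A^-15 - A^-19
Normalise by the writhe: (-A^3)^(-w) = (-A^3)^(-3) = -A^-9, so f(A) = -A^-9 * <K> = A^4 - 2 + 4*A^-4 - 4*A^-8 + 5*A^-12 - 5*A^-16 + 3*A^-20 - 2*A^-24 + A^-28.
Substitute A = t^(-1/4), i.e. A^e → t^(-e/4): V(t) = t^7 - 2*t^6 + 3*t^5 - 5*t^4 + 5*t^3 - 4*t^2 + 4*t - 2 + t^-1

Answer: t^7 - 2*t^6 + 3*t^5 - 5*t^4 + 5*t^3 - 4*t^2 + 4*t - 2 + t^-1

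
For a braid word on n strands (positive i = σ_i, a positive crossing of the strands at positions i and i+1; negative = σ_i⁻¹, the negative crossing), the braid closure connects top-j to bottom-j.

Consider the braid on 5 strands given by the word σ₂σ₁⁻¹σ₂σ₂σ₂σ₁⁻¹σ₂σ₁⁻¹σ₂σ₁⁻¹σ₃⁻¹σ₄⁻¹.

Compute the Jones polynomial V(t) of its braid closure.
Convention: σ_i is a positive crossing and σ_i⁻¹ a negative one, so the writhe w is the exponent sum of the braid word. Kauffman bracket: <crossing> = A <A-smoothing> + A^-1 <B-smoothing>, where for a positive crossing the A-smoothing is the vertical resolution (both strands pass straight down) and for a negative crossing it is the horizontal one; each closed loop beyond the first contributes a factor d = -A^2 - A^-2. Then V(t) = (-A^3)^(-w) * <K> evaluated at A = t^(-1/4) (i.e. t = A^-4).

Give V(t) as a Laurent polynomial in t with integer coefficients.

The presented braid s2 s1^-1 s2 s2 s2 s1^-1 s2 s1^-1 s2 s1^-1 s3^-1 s4^-1 on 5 strands reduces by inverse Markov moves (closure unchanged at each step):
  Destabilize: the word has the form β·s4^-1 where s4^-1 occurs only as the final letter (β ∈ B_4); drop it and the last strand → 4 strands.
  Destabilize: the word has the form β·s3^-1 where s3^-1 occurs only as the final letter (β ∈ B_3); drop it and the last strand → 3 strands.
Reduced to β = s2 s1^-1 s2 s2 s2 s1^-1 s2 s1^-1 s2 s1^-1 on 3 strands, 10 crossings.
Compute on β:
Braid: s2 s1^-1 s2 s2 s2 s1^-1 s2 s1^-1 s2 s1^-1 on 3 strands, 10 crossings.
Writhe w = (#positive) - (#negative) = 6 - 4 = 2.
Enumerate smoothing states for the bracket polynomial. There are 2^10 = 1024 states.
Smooth each crossing (0=||, 1=⌣⌢); contribution A^(Σ sign_k(1-2s_k)) * d^(L-1).
Tabulate the states by total A-exponent and number of loops L (A-exp: L × count):
  A^10: L=5 ×1
  A^8: L=4 ×10
  A^6: L=3 ×42, L=5 ×3
  A^4: L=2 ×90, L=4 ×29, L=6 ×1
  A^2: L=1 ×87, L=3 ×110, L=5 ×13
  A^0: L=2 ×179, L=4 ×71, L=6 ×2
  A^-2: L=3 ×187, L=5 ×23
  A^-4: L=4 ×117, L=6 ×3
  A^-6: L=5 ×45
  A^-8: L=6 ×10
  A^-10: L=7 ×1
Each group contributes A^e * Σ count * d^(L-1):
Powers of d = -A^2 - A^-2: d^2 = A^4 + 2 + A^-4; d^3 = -A^6 - 3*A^2 - 3*A^-2 - A^-6; d^4 = A^8 + 4*A^4 + 6 + 4*A^-4 + A^-8; d^5 = -A^10 - 5*A^6 - 10*A^2 - 10*A^-2 - 5*A^-6 - A^-10; d^6 = A^12 + 6*A^8 + 15*A^4 + 20 + 15*A^-4 + 6*A^-8 + A^-12.
  A^10 * (d^4) = A^18 + 4*A^14 + 6*A^10 + 4*A^6 + A^2
  A^8 * (10*d^3) = -10*A^14 - 30*A^10 - 30*A^6 - 10*A^2
  A^6 * (42*d^2 + 3*d^4) = 3*A^14 + 54*A^10 + 102*A^6 + 54*A^2 + 3*A^-2
  A^4 * (90*d + 29*d^3 + d^5) = -A^14 - 34*A^10 - 187*A^6 - 187*A^2 - 34*A^-2 - A^-6
  A^2 * (87 + 110*d^2 + 13*d^4) = 13*A^10 + 162*A^6 + 385*A^2 + 162*A^-2 + 13*A^-6
  A^0 * (179*d + 71*d^3 + 2*d^5) = -2*A^10 - 81*A^6 - 412*A^2 - 412*A^-2 - 81*A^-6 - 2*A^-10
  A^-2 * (187*d^2 + 23*d^4) = 23*A^6 + 279*A^2 + 512*A^-2 + 279*A^-6 + 23*A^-10
  A^-4 * (117*d^3 + 3*d^5) = -3*A^6 - 132*A^2 - 381*A^-2 - 381*A^-6 - 132*A^-10 - 3*A^-14
  A^-6 * (45*d^4) = 45*A^2 + 180*A^-2 + 270*A^-6 + 180*A^-10 + 45*A^-14
  A^-8 * (10*d^5) = -10*A^2 - 50*A^-2 - 100*A^-6 - 100*A^-10 - 50*A^-14 - 10*A^-18
  A^-10 * (d^6) = A^2 + 6*A^-2 + 15*A^-6 + 20*A^-10 + 15*A^-14 + 6*A^-18 + A^-22
Summing the groups: <K> = A^18 - 4*A^14 + 7*A^10 - 10*A^6 + 14*A^2 - 14*A^-2 + 14*A^-6 - 11*A^-10 + 7*A^-14 - 4*A^-18 + A^-22
Normalise by the writhe: (-A^3)^(-w) = (-A^3)^(-2) = A^-6, so f(A) = A^-6 * <K> = A^12 - 4*A^8 + 7*A^4 - 10 + 14*A^-4 - 14*A^-8 + 14*A^-12 - 11*A^-16 + 7*A^-20 - 4*A^-24 + A^-28.
Substitute A = t^(-1/4), i.e. A^e → t^(-e/4): V(t) = t^7 - 4*t^6 + 7*t^5 - 11*t^4 + 14*t^3 - 14*t^2 + 14*t - 10 + 7*t^-1 - 4*t^-2 + t^-3

Answer: t^7 - 4*t^6 + 7*t^5 - 11*t^4 + 14*t^3 - 14*t^2 + 14*t - 10 + 7*t^-1 - 4*t^-2 + t^-3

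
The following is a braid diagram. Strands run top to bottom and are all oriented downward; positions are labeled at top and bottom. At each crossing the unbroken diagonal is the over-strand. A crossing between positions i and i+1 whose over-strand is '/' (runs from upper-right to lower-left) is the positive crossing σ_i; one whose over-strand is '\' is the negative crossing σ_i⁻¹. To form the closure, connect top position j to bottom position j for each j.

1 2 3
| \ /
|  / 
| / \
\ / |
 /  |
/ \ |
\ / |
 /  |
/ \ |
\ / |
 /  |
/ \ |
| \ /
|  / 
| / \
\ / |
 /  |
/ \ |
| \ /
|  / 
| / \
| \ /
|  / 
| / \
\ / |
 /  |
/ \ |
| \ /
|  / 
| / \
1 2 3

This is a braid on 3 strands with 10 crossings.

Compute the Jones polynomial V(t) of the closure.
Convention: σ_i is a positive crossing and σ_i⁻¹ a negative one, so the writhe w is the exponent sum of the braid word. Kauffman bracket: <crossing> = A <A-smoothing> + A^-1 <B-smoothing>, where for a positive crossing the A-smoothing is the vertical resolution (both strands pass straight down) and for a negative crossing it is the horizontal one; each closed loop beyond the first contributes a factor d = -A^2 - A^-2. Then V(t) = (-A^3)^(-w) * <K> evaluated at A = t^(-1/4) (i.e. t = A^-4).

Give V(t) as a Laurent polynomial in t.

-t^10 + t^6 + t^4

Derivation:
Reading the diagram top to bottom ('/'-over between positions i,i+1 = s_i, '\'-over = s_i^-1): braid word = s2 s1 s1 s1 s2 s1 s2 s2 s1 s2.
Braid: s2 s1 s1 s1 s2 s1 s2 s2 s1 s2 on 3 strands, 10 crossings.
Writhe w = (#positive) - (#negative) = 10 - 0 = 10.
Computing the Kauffman bracket via state sum. There are 2^10 = 1024 states.
For each crossing: s=0 is the vertical smoothing, s=1 horizontal. Crossing k contributes A^(sign_k * (1 - 2*s_k)); loop factor d = -A^2 - A^-2.
Tabulate the states by total A-exponent and number of loops L (A-exp: L × count):
  A^10: L=3 ×1
  A^8: L=2 ×10
  A^6: L=1 ×25, L=3 ×20
  A^4: L=2 ×100, L=4 ×20
  A^2: L=1 ×36, L=3 ×164, L=5 ×10
  A^0: L=2 ×108, L=4 ×142, L=6 ×2
  A^-2: L=1 ×12, L=3 ×129, L=5 ×69
  A^-4: L=2 ×24, L=4 ×78, L=6 ×18
  A^-6: L=3 ×19, L=5 ×24, L=7 ×2
  A^-8: L=4 ×7, L=6 ×3
  A^-10: L=5 ×1
Each group contributes A^e * Σ count * d^(L-1):
Powers of d = -A^2 - A^-2: d^2 = A^4 + 2 + A^-4; d^3 = -A^6 - 3*A^2 - 3*A^-2 - A^-6; d^4 = A^8 + 4*A^4 + 6 + 4*A^-4 + A^-8; d^5 = -A^10 - 5*A^6 - 10*A^2 - 10*A^-2 - 5*A^-6 - A^-10; d^6 = A^12 + 6*A^8 + 15*A^4 + 20 + 15*A^-4 + 6*A^-8 + A^-12.
  A^10 * (d^2) = A^14 + 2*A^10 + A^6
  A^8 * (10*d) = -10*A^10 - 10*A^6
  A^6 * (25 + 20*d^2) = 20*A^10 + 65*A^6 + 20*A^2
  A^4 * (100*d + 20*d^3) = -20*A^10 - 160*A^6 - 160*A^2 - 20*A^-2
  A^2 * (36 + 164*d^2 + 10*d^4) = 10*A^10 + 204*A^6 + 424*A^2 + 204*A^-2 + 10*A^-6
  A^0 * (108*d + 142*d^3 + 2*d^5) = -2*A^10 - 152*A^6 - 554*A^2 - 554*A^-2 - 152*A^-6 - 2*A^-10
  A^-2 * (12 + 129*d^2 + 69*d^4) = 69*A^6 + 405*A^2 + 684*A^-2 + 405*A^-6 + 69*A^-10
  A^-4 * (24*d + 78*d^3 + 18*d^5) = -18*A^6 - 168*A^2 - 438*A^-2 - 438*A^-6 - 168*A^-10 - 18*A^-14
  A^-6 * (19*d^2 + 24*d^4 + 2*d^6) = 2*A^6 + 36*A^2 + 145*A^-2 + 222*A^-6 + 145*A^-10 + 36*A^-14 + 2*A^-18
  A^-8 * (7*d^3 + 3*d^5) = -3*A^2 - 22*A^-2 - 51*A^-6 - 51*A^-10 - 22*A^-14 - 3*A^-18
  A^-10 * (d^4) = A^-2 + 4*A^-6 + 6*A^-10 + 4*A^-14 + A^-18
Summing the groups: <K> = A^14 + A^6 - A^-10
Normalise by the writhe: (-A^3)^(-w) = (-A^3)^(-10) = A^-30, so f(A) = A^-30 * <K> = A^-16 + A^-24 - A^-40.
Substitute A = t^(-1/4), i.e. A^e → t^(-e/4): V(t) = -t^10 + t^6 + t^4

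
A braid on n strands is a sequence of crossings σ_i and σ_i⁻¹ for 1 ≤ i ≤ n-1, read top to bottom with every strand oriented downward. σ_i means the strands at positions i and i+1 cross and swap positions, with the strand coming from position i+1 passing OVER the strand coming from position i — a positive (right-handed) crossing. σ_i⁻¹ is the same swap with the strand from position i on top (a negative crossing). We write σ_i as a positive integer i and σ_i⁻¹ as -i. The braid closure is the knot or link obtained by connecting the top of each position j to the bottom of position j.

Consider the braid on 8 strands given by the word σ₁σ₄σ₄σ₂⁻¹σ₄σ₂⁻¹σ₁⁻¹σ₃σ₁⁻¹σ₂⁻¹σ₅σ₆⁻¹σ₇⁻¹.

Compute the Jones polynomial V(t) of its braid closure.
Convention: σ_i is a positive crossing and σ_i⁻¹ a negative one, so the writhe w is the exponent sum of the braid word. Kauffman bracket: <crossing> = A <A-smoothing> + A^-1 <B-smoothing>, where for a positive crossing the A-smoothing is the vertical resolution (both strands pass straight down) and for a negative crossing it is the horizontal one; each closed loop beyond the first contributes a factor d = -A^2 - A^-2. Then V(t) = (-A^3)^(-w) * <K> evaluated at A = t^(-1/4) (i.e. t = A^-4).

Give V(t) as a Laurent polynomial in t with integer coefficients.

-t^3 + 2*t^2 - 3*t + 4 - 3*t^-1 + 4*t^-2 - 2*t^-3 + t^-4 - t^-5

Derivation:
The presented braid s1 s4 s4 s2^-1 s4 s2^-1 s1^-1 s3 s1^-1 s2^-1 s5 s6^-1 s7^-1 on 8 strands reduces by inverse Markov moves (closure unchanged at each step):
  Destabilize: the word has the form β·s7^-1 where s7^-1 occurs only as the final letter (β ∈ B_7); drop it and the last strand → 7 strands.
  Destabilize: the word has the form β·s6^-1 where s6^-1 occurs only as the final letter (β ∈ B_6); drop it and the last strand → 6 strands.
  Destabilize: the word has the form β·s5 where s5 occurs only as the final letter (β ∈ B_5); drop it and the last strand → 5 strands.
Reduced to β = s1 s4 s4 s2^-1 s4 s2^-1 s1^-1 s3 s1^-1 s2^-1 on 5 strands, 10 crossings.
Compute on β:
Braid: s1 s4 s4 s2^-1 s4 s2^-1 s1^-1 s3 s1^-1 s2^-1 on 5 strands, 10 crossings.
Writhe w = (#positive) - (#negative) = 5 - 5 = 0.
Enumerate smoothing states for the bracket polynomial. There are 2^10 = 1024 states.
For each crossing: s=0 is the vertical smoothing, s=1 horizontal. Crossing k contributes A^(sign_k * (1 - 2*s_k)); loop factor d = -A^2 - A^-2.
Tabulate the states by total A-exponent and number of loops L (A-exp: L × count):
  A^10: L=6 ×1
  A^8: L=5 ×10
  A^6: L=4 ×40, L=6 ×5
  A^4: L=3 ×80, L=5 ×39, L=7 ×1
  A^2: L=2 ×79, L=4 ×117, L=6 ×14
  A^0: L=1 ×30, L=3 ×158, L=5 ×62, L=7 ×2
  A^-2: L=2 ×84, L=4 ×111, L=6 ×15
  A^-4: L=1 ×9, L=3 ×74, L=5 ×36, L=7 ×1
  A^-6: L=2 ×12, L=4 ×29, L=6 ×4
  A^-8: L=3 ×6, L=5 ×4
  A^-10: L=4 ×1
Each group contributes A^e * Σ count * d^(L-1):
Powers of d = -A^2 - A^-2: d^2 = A^4 + 2 + A^-4; d^3 = -A^6 - 3*A^2 - 3*A^-2 - A^-6; d^4 = A^8 + 4*A^4 + 6 + 4*A^-4 + A^-8; d^5 = -A^10 - 5*A^6 - 10*A^2 - 10*A^-2 - 5*A^-6 - A^-10; d^6 = A^12 + 6*A^8 + 15*A^4 + 20 + 15*A^-4 + 6*A^-8 + A^-12.
  A^10 * (d^5) = -A^20 - 5*A^16 - 10*A^12 - 10*A^8 - 5*A^4 - 1
  A^8 * (10*d^4) = 10*A^16 + 40*A^12 + 60*A^8 + 40*A^4 + 10
  A^6 * (40*d^3 + 5*d^5) = -5*A^16 - 65*A^12 - 170*A^8 - 170*A^4 - 65 - 5*A^-4
  A^4 * (80*d^2 + 39*d^4 + d^6) = A^16 + 45*A^12 + 251*A^8 + 414*A^4 + 251 + 45*A^-4 + A^-8
  A^2 * (79*d + 117*d^3 + 14*d^5) = -14*A^12 - 187*A^8 - 570*A^4 - 570 - 187*A^-4 - 14*A^-8
  A^0 * (30 + 158*d^2 + 62*d^4 + 2*d^6) = 2*A^12 + 74*A^8 + 436*A^4 + 758 + 436*A^-4 + 74*A^-8 + 2*A^-12
  A^-2 * (84*d + 111*d^3 + 15*d^5) = -15*A^8 - 186*A^4 - 567 - 567*A^-4 - 186*A^-8 - 15*A^-12
  A^-4 * (9 + 74*d^2 + 36*d^4 + d^6) = A^8 + 42*A^4 + 233 + 393*A^-4 + 233*A^-8 + 42*A^-12 + A^-16
  A^-6 * (12*d + 29*d^3 + 4*d^5) = -4*A^4 - 49 - 139*A^-4 - 139*A^-8 - 49*A^-12 - 4*A^-16
  A^-8 * (6*d^2 + 4*d^4) = 4 + 22*A^-4 + 36*A^-8 + 22*A^-12 + 4*A^-16
  A^-10 * (d^3) = -A^-4 - 3*A^-8 - 3*A^-12 - A^-16
Summing the groups: <K> = -A^20 + A^16 - 2*A^12 + 4*A^8 - 3*A^4 + 4 - 3*A^-4 + 2*A^-8 - A^-12
Normalise by the writhe: (-A^3)^(-w) = (-A^3)^(0) = 1, so f(A) = 1 * <K> = -A^20 + A^16 - 2*A^12 + 4*A^8 - 3*A^4 + 4 - 3*A^-4 + 2*A^-8 - A^-12.
Substitute A = t^(-1/4), i.e. A^e → t^(-e/4): V(t) = -t^3 + 2*t^2 - 3*t + 4 - 3*t^-1 + 4*t^-2 - 2*t^-3 + t^-4 - t^-5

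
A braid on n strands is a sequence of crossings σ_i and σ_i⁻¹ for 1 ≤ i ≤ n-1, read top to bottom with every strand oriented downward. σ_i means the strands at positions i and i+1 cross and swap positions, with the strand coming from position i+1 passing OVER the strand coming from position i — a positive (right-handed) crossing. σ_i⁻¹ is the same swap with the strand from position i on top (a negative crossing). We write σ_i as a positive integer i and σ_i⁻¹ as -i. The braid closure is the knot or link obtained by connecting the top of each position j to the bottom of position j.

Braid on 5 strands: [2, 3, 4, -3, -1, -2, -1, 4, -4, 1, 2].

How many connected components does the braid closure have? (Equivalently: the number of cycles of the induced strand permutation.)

Track the strand permutation on 5 strands, starting from identity.
  step 1: s2 swaps positions 2,3 -> [1 3 2 4 5]
  step 2: s3 swaps positions 3,4 -> [1 3 4 2 5]
  step 3: s4 swaps positions 4,5 -> [1 3 4 5 2]
  step 4: s3^-1 swaps positions 3,4 -> [1 3 5 4 2]
  step 5: s1^-1 swaps positions 1,2 -> [3 1 5 4 2]
  step 6: s2^-1 swaps positions 2,3 -> [3 5 1 4 2]
  step 7: s1^-1 swaps positions 1,2 -> [5 3 1 4 2]
  step 8: s4 swaps positions 4,5 -> [5 3 1 2 4]
  step 9: s4^-1 swaps positions 4,5 -> [5 3 1 4 2]
  step 10: s1 swaps positions 1,2 -> [3 5 1 4 2]
  step 11: s2 swaps positions 2,3 -> [3 1 5 4 2]
Final permutation (position -> original strand): [3 1 5 4 2]
Closure components = cycle count of this permutation = 2.

Answer: 2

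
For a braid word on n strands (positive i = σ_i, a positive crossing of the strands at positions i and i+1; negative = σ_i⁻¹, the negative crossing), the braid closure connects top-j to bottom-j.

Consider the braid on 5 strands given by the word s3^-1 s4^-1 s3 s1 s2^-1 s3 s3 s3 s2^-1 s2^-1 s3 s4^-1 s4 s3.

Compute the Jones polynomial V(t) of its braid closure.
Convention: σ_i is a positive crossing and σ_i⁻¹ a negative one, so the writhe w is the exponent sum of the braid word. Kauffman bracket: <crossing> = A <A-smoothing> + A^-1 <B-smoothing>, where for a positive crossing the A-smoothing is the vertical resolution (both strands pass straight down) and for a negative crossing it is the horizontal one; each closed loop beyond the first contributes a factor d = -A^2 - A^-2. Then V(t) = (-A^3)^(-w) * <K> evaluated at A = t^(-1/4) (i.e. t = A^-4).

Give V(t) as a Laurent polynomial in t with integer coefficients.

-t^6 + 2*t^5 - 4*t^4 + 5*t^3 - 4*t^2 + 5*t - 3 + 2*t^-1 - t^-2

Derivation:
The presented braid s3^-1 s4^-1 s3 s1 s2^-1 s3 s3 s3 s2^-1 s2^-1 s3 s4^-1 s4 s3 on 5 strands reduces by inverse Markov moves (closure unchanged at each step):
  Deconjugate: the word is γ·β·γ⁻¹ with γ = s3^-1 (prefix) and γ⁻¹ = s3 (suffix); strip both.
  Deconjugate: the word is γ·β·γ⁻¹ with γ = s4^-1 (prefix) and γ⁻¹ = s4 (suffix); strip both.
  Destabilize: the word has the form β·s4^-1 where s4^-1 occurs only as the final letter (β ∈ B_4); drop it and the last strand → 4 strands.
Reduced to β = s3 s1 s2^-1 s3 s3 s3 s2^-1 s2^-1 s3 on 4 strands, 9 crossings.
Compute on β:
Braid: s3 s1 s2^-1 s3 s3 s3 s2^-1 s2^-1 s3 on 4 strands, 9 crossings.
Writhe w = (#positive) - (#negative) = 6 - 3 = 3.
Computing the Kauffman bracket via state sum. There are 2^9 = 512 states.
Each crossing splits two ways (0=vertical, 1=horizontal). The state's weight is A^(#A-smoothings - #B-smoothings) * d^(loops - 1).
Tabulate the states by total A-exponent and number of loops L (A-exp: L × count):
  A^9: L=5 ×1
  A^7: L=4 ×9
  A^5: L=3 ×32, L=5 ×4
  A^3: L=2 ×51, L=4 ×32, L=6 ×1
  A^1: L=1 ×27, L=3 ×81, L=5 ×18
  A^-1: L=2 ×53, L=4 ×67, L=6 ×6
  A^-3: L=3 ×50, L=5 ×33, L=7 ×1
  A^-5: L=4 ×27, L=6 ×9
  A^-7: L=5 ×8, L=7 ×1
  A^-9: L=6 ×1
Each group contributes A^e * Σ count * d^(L-1):
Powers of d = -A^2 - A^-2: d^2 = A^4 + 2 + A^-4; d^3 = -A^6 - 3*A^2 - 3*A^-2 - A^-6; d^4 = A^8 + 4*A^4 + 6 + 4*A^-4 + A^-8; d^5 = -A^10 - 5*A^6 - 10*A^2 - 10*A^-2 - 5*A^-6 - A^-10; d^6 = A^12 + 6*A^8 + 15*A^4 + 20 + 15*A^-4 + 6*A^-8 + A^-12.
  A^9 * (d^4) = A^17 + 4*A^13 + 6*A^9 + 4*A^5 + A
  A^7 * (9*d^3) = -9*A^13 - 27*A^9 - 27*A^5 - 9*A
  A^5 * (32*d^2 + 4*d^4) = 4*A^13 + 48*A^9 + 88*A^5 + 48*A + 4*A^-3
  A^3 * (51*d + 32*d^3 + d^5) = -A^13 - 37*A^9 - 157*A^5 - 157*A - 37*A^-3 - A^-7
  A^1 * (27 + 81*d^2 + 18*d^4) = 18*A^9 + 153*A^5 + 297*A + 153*A^-3 + 18*A^-7
  A^-1 * (53*d + 67*d^3 + 6*d^5) = -6*A^9 - 97*A^5 - 314*A - 314*A^-3 - 97*A^-7 - 6*A^-11
  A^-3 * (50*d^2 + 33*d^4 + d^6) = A^9 + 39*A^5 + 197*A + 318*A^-3 + 197*A^-7 + 39*A^-11 + A^-15
  A^-5 * (27*d^3 + 9*d^5) = -9*A^5 - 72*A - 171*A^-3 - 171*A^-7 - 72*A^-11 - 9*A^-15
  A^-7 * (8*d^4 + d^6) = A^5 + 14*A + 47*A^-3 + 68*A^-7 + 47*A^-11 + 14*A^-15 + A^-19
  A^-9 * (d^5) = -A - 5*A^-3 - 10*A^-7 - 10*A^-11 - 5*A^-15 - A^-19
Summing the groups: <K> = A^17 - 2*A^13 + 3*A^9 - 5*A^5 + 4*A - 5*A^-3 + 4*A^-7 - 2*A^-11 + A^-15
Normalise by the writhe: (-A^3)^(-w) = (-A^3)^(-3) = -A^-9, so f(A) = -A^-9 * <K> = -A^8 + 2*A^4 - 3 + 5*A^-4 - 4*A^-8 + 5*A^-12 - 4*A^-16 + 2*A^-20 - A^-24.
Substitute A = t^(-1/4), i.e. A^e → t^(-e/4): V(t) = -t^6 + 2*t^5 - 4*t^4 + 5*t^3 - 4*t^2 + 5*t - 3 + 2*t^-1 - t^-2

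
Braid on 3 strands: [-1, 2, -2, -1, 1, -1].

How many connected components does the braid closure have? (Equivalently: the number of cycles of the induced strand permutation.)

Track the strand permutation on 3 strands, starting from identity.
  step 1: s1^-1 swaps positions 1,2 -> [2 1 3]
  step 2: s2 swaps positions 2,3 -> [2 3 1]
  step 3: s2^-1 swaps positions 2,3 -> [2 1 3]
  step 4: s1^-1 swaps positions 1,2 -> [1 2 3]
  step 5: s1 swaps positions 1,2 -> [2 1 3]
  step 6: s1^-1 swaps positions 1,2 -> [1 2 3]
Final permutation (position -> original strand): [1 2 3]
Closure components = cycle count of this permutation = 3.

Answer: 3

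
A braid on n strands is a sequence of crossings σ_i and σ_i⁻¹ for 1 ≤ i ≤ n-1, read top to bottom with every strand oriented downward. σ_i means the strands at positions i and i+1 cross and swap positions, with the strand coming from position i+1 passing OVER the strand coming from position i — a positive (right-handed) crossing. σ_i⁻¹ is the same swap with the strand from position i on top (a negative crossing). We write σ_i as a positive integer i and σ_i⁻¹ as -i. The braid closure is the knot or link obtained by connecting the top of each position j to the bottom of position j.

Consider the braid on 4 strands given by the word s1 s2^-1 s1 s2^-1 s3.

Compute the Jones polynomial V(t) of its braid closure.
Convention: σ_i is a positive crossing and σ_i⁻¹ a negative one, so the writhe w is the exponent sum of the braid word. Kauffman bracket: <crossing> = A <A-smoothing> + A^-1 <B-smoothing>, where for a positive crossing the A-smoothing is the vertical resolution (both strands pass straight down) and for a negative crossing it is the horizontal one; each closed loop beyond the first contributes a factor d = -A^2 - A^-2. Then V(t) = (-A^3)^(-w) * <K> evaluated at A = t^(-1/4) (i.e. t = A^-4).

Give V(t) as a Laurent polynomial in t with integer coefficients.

t^2 - t + 1 - t^-1 + t^-2

Derivation:
The presented braid s1 s2^-1 s1 s2^-1 s3 on 4 strands reduces by inverse Markov moves (closure unchanged at each step):
  Destabilize: the word has the form β·s3 where s3 occurs only as the final letter (β ∈ B_3); drop it and the last strand → 3 strands.
Reduced to β = s1 s2^-1 s1 s2^-1 on 3 strands, 4 crossings.
Compute on β:
Braid: s1 s2^-1 s1 s2^-1 on 3 strands, 4 crossings.
Writhe w = (#positive) - (#negative) = 2 - 2 = 0.
Computing the Kauffman bracket via state sum. There are 2^4 = 16 states.
For each crossing: s=0 is the vertical smoothing, s=1 horizontal. Crossing k contributes A^(sign_k * (1 - 2*s_k)); loop factor d = -A^2 - A^-2.
  state 0000: A-exp=+0, loops=3, term = A^0 * d^2
  state 0001: A-exp=+2, loops=2, term = A^2 * d^1
  state 0010: A-exp=-2, loops=2, term = A^-2 * d^1
  state 0011: A-exp=+0, loops=1, term = A^0 * d^0
  state 0100: A-exp=+2, loops=2, term = A^2 * d^1
  state 0101: A-exp=+4, loops=3, term = A^4 * d^2
  state 0110: A-exp=+0, loops=1, term = A^0 * d^0
  state 0111: A-exp=+2, loops=2, term = A^2 * d^1
  state 1000: A-exp=-2, loops=2, term = A^-2 * d^1
  state 1001: A-exp=+0, loops=1, term = A^0 * d^0
  state 1010: A-exp=-4, loops=3, term = A^-4 * d^2
  state 1011: A-exp=-2, loops=2, term = A^-2 * d^1
  state 1100: A-exp=+0, loops=1, term = A^0 * d^0
  state 1101: A-exp=+2, loops=2, term = A^2 * d^1
  state 1110: A-exp=-2, loops=2, term = A^-2 * d^1
  state 1111: A-exp=+0, loops=1, term = A^0 * d^0
Collect the terms by A-exponent (count of states per loop number):
Powers of d = -A^2 - A^-2: d^2 = A^4 + 2 + A^-4.
  A^4 * (d^2) = A^8 + 2*A^4 + 1
  A^2 * (4*d) = -4*A^4 - 4
  A^0 * (5 + d^2) = A^4 + 7 + A^-4
  A^-2 * (4*d) = -4 - 4*A^-4
  A^-4 * (d^2) = 1 + 2*A^-4 + A^-8
Summing the groups: <K> = A^8 - A^4 + 1 - A^-4 + A^-8
Normalise by the writhe: (-A^3)^(-w) = (-A^3)^(0) = 1, so f(A) = 1 * <K> = A^8 - A^4 + 1 - A^-4 + A^-8.
Substitute A = t^(-1/4), i.e. A^e → t^(-e/4): V(t) = t^2 - t + 1 - t^-1 + t^-2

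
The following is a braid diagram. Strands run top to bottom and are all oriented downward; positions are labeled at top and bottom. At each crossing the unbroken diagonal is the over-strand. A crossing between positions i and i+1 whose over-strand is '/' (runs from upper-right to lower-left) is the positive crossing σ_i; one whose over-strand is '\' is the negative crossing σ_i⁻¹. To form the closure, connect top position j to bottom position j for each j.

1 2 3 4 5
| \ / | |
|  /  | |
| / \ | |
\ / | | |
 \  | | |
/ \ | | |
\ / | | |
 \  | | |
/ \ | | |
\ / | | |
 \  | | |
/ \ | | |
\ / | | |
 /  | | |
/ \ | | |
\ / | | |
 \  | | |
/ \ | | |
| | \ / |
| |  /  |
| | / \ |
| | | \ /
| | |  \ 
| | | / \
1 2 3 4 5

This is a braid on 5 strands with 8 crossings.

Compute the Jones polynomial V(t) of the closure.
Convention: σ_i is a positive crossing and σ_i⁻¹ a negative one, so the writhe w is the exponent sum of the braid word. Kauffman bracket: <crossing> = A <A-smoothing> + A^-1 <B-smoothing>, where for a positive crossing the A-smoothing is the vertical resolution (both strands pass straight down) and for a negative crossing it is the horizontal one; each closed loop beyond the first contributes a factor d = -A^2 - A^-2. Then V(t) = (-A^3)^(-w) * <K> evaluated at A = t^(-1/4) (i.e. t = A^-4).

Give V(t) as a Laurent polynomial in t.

Reading the diagram top to bottom ('/'-over between positions i,i+1 = s_i, '\'-over = s_i^-1): braid word = s2 s1^-1 s1^-1 s1^-1 s1 s1^-1 s3 s4^-1.
The presented braid s2 s1^-1 s1^-1 s1^-1 s1 s1^-1 s3 s4^-1 on 5 strands reduces by inverse Markov moves (closure unchanged at each step):
  Destabilize: the word has the form β·s4^-1 where s4^-1 occurs only as the final letter (β ∈ B_4); drop it and the last strand → 4 strands.
  Destabilize: the word has the form β·s3 where s3 occurs only as the final letter (β ∈ B_3); drop it and the last strand → 3 strands.
Reduced to β = s2 s1^-1 s1^-1 s1^-1 s1 s1^-1 on 3 strands, 6 crossings.
Compute on β:
First cancel adjacent σ_i σ_i⁻¹ pairs (Reidemeister II — same braid, same closure): s2 s1^-1 s1^-1 s1^-1 s1 s1^-1 → s2 s1^-1 s1^-1 s1^-1.
Braid: s2 s1^-1 s1^-1 s1^-1 on 3 strands, 4 crossings.
Writhe w = (#positive) - (#negative) = 1 - 3 = -2.
Enumerate smoothing states for the bracket polynomial. There are 2^4 = 16 states.
For each crossing: s=0 is the vertical smoothing, s=1 horizontal. Crossing k contributes A^(sign_k * (1 - 2*s_k)); loop factor d = -A^2 - A^-2.
  state 0000: A-exp=-2, loops=3, term = A^-2 * d^2
  state 0001: A-exp=+0, loops=2, term = A^0 * d^1
  state 0010: A-exp=+0, loops=2, term = A^0 * d^1
  state 0011: A-exp=+2, loops=3, term = A^2 * d^2
  state 0100: A-exp=+0, loops=2, term = A^0 * d^1
  state 0101: A-exp=+2, loops=3, term = A^2 * d^2
  state 0110: A-exp=+2, loops=3, term = A^2 * d^2
  state 0111: A-exp=+4, loops=4, term = A^4 * d^3
  state 1000: A-exp=-4, loops=2, term = A^-4 * d^1
  state 1001: A-exp=-2, loops=1, term = A^-2 * d^0
  state 1010: A-exp=-2, loops=1, term = A^-2 * d^0
  state 1011: A-exp=+0, loops=2, term = A^0 * d^1
  state 1100: A-exp=-2, loops=1, term = A^-2 * d^0
  state 1101: A-exp=+0, loops=2, term = A^0 * d^1
  state 1110: A-exp=+0, loops=2, term = A^0 * d^1
  state 1111: A-exp=+2, loops=3, term = A^2 * d^2
Collect the terms by A-exponent (count of states per loop number):
Powers of d = -A^2 - A^-2: d^2 = A^4 + 2 + A^-4; d^3 = -A^6 - 3*A^2 - 3*A^-2 - A^-6.
  A^4 * (d^3) = -A^10 - 3*A^6 - 3*A^2 - A^-2
  A^2 * (4*d^2) = 4*A^6 + 8*A^2 + 4*A^-2
  A^0 * (6*d) = -6*A^2 - 6*A^-2
  A^-2 * (3 + d^2) = A^2 + 5*A^-2 + A^-6
  A^-4 * (d) = -A^-2 - A^-6
Summing the groups: <K> = -A^10 + A^6 + A^-2
Normalise by the writhe: (-A^3)^(-w) = (-A^3)^(2) = A^6, so f(A) = A^6 * <K> = -A^16 + A^12 + A^4.
Substitute A = t^(-1/4), i.e. A^e → t^(-e/4): V(t) = t^-1 + t^-3 - t^-4

Answer: t^-1 + t^-3 - t^-4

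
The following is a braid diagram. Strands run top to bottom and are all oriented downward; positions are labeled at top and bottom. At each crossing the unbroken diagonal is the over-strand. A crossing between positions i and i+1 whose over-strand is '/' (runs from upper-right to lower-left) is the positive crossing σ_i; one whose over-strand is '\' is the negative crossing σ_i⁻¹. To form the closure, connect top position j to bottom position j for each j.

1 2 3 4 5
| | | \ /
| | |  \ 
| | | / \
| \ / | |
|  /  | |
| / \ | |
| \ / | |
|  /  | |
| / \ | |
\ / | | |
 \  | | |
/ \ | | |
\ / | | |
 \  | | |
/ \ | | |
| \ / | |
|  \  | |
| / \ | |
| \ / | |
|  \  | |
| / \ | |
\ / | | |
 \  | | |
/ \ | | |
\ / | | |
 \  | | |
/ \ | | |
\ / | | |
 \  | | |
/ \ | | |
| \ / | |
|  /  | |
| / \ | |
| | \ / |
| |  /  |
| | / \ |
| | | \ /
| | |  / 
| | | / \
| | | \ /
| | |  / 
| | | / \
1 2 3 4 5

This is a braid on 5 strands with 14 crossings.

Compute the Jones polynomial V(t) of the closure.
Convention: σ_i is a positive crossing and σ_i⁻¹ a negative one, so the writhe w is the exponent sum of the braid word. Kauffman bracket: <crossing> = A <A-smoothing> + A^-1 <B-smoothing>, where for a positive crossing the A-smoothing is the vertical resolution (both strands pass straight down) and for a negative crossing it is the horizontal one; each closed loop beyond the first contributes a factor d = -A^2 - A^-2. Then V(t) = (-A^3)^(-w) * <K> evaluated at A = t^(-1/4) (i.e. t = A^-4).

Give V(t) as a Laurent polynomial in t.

Reading the diagram top to bottom ('/'-over between positions i,i+1 = s_i, '\'-over = s_i^-1): braid word = s4^-1 s2 s2 s1^-1 s1^-1 s2^-1 s2^-1 s1^-1 s1^-1 s1^-1 s2 s3 s4 s4.
The presented braid s4^-1 s2 s2 s1^-1 s1^-1 s2^-1 s2^-1 s1^-1 s1^-1 s1^-1 s2 s3 s4 s4 on 5 strands reduces by inverse Markov moves (closure unchanged at each step):
  Deconjugate: the word is γ·β·γ⁻¹ with γ = s4^-1 (prefix) and γ⁻¹ = s4 (suffix); strip both.
  Destabilize: the word has the form β·s4 where s4 occurs only as the final letter (β ∈ B_4); drop it and the last strand → 4 strands.
  Destabilize: the word has the form β·s3 where s3 occurs only as the final letter (β ∈ B_3); drop it and the last strand → 3 strands.
Reduced to β = s2 s2 s1^-1 s1^-1 s2^-1 s2^-1 s1^-1 s1^-1 s1^-1 s2 on 3 strands, 10 crossings.
Compute on β:
Braid: s2 s2 s1^-1 s1^-1 s2^-1 s2^-1 s1^-1 s1^-1 s1^-1 s2 on 3 strands, 10 crossings.
Writhe w = (#positive) - (#negative) = 3 - 7 = -4.
State-sum expansion of <K>. There are 2^10 = 1024 states.
Smooth each crossing (0=||, 1=⌣⌢); contribution A^(Σ sign_k(1-2s_k)) * d^(L-1).
Tabulate the states by total A-exponent and number of loops L (A-exp: L × count):
  A^10: L=6 ×1
  A^8: L=5 ×10
  A^6: L=4 ×41, L=6 ×4
  A^4: L=3 ×87, L=5 ×32, L=7 ×1
  A^2: L=2 ×97, L=4 ×100, L=6 ×13
  A^0: L=1 ×46, L=3 ×152, L=5 ×52, L=7 ×2
  A^-2: L=2 ×103, L=4 ×96, L=6 ×11
  A^-4: L=1 ×15, L=3 ×79, L=5 ×26
  A^-6: L=2 ×18, L=4 ×26, L=6 ×1
  A^-8: L=3 ×8, L=5 ×2
  A^-10: L=4 ×1
Each group contributes A^e * Σ count * d^(L-1):
Powers of d = -A^2 - A^-2: d^2 = A^4 + 2 + A^-4; d^3 = -A^6 - 3*A^2 - 3*A^-2 - A^-6; d^4 = A^8 + 4*A^4 + 6 + 4*A^-4 + A^-8; d^5 = -A^10 - 5*A^6 - 10*A^2 - 10*A^-2 - 5*A^-6 - A^-10; d^6 = A^12 + 6*A^8 + 15*A^4 + 20 + 15*A^-4 + 6*A^-8 + A^-12.
  A^10 * (d^5) = -A^20 - 5*A^16 - 10*A^12 - 10*A^8 - 5*A^4 - 1
  A^8 * (10*d^4) = 10*A^16 + 40*A^12 + 60*A^8 + 40*A^4 + 10
  A^6 * (41*d^3 + 4*d^5) = -4*A^16 - 61*A^12 - 163*A^8 - 163*A^4 - 61 - 4*A^-4
  A^4 * (87*d^2 + 32*d^4 + d^6) = A^16 + 38*A^12 + 230*A^8 + 386*A^4 + 230 + 38*A^-4 + A^-8
  A^2 * (97*d + 100*d^3 + 13*d^5) = -13*A^12 - 165*A^8 - 527*A^4 - 527 - 165*A^-4 - 13*A^-8
  A^0 * (46 + 152*d^2 + 52*d^4 + 2*d^6) = 2*A^12 + 64*A^8 + 390*A^4 + 702 + 390*A^-4 + 64*A^-8 + 2*A^-12
  A^-2 * (103*d + 96*d^3 + 11*d^5) = -11*A^8 - 151*A^4 - 501 - 501*A^-4 - 151*A^-8 - 11*A^-12
  A^-4 * (15 + 79*d^2 + 26*d^4) = 26*A^4 + 183 + 329*A^-4 + 183*A^-8 + 26*A^-12
  A^-6 * (18*d + 26*d^3 + d^5) = -A^4 - 31 - 106*A^-4 - 106*A^-8 - 31*A^-12 - A^-16
  A^-8 * (8*d^2 + 2*d^4) = 2 + 16*A^-4 + 28*A^-8 + 16*A^-12 + 2*A^-16
  A^-10 * (d^3) = -A^-4 - 3*A^-8 - 3*A^-12 - A^-16
Summing the groups: <K> = -A^20 + 2*A^16 - 4*A^12 + 5*A^8 - 5*A^4 + 6 - 4*A^-4 + 3*A^-8 - A^-12
Normalise by the writhe: (-A^3)^(-w) = (-A^3)^(4) = A^12, so f(A) = A^12 * <K> = -A^32 + 2*A^28 - 4*A^24 + 5*A^20 - 5*A^16 + 6*A^12 - 4*A^8 + 3*A^4 - 1.
Substitute A = t^(-1/4), i.e. A^e → t^(-e/4): V(t) = -1 + 3*t^-1 - 4*t^-2 + 6*t^-3 - 5*t^-4 + 5*t^-5 - 4*t^-6 + 2*t^-7 - t^-8

Answer: -1 + 3*t^-1 - 4*t^-2 + 6*t^-3 - 5*t^-4 + 5*t^-5 - 4*t^-6 + 2*t^-7 - t^-8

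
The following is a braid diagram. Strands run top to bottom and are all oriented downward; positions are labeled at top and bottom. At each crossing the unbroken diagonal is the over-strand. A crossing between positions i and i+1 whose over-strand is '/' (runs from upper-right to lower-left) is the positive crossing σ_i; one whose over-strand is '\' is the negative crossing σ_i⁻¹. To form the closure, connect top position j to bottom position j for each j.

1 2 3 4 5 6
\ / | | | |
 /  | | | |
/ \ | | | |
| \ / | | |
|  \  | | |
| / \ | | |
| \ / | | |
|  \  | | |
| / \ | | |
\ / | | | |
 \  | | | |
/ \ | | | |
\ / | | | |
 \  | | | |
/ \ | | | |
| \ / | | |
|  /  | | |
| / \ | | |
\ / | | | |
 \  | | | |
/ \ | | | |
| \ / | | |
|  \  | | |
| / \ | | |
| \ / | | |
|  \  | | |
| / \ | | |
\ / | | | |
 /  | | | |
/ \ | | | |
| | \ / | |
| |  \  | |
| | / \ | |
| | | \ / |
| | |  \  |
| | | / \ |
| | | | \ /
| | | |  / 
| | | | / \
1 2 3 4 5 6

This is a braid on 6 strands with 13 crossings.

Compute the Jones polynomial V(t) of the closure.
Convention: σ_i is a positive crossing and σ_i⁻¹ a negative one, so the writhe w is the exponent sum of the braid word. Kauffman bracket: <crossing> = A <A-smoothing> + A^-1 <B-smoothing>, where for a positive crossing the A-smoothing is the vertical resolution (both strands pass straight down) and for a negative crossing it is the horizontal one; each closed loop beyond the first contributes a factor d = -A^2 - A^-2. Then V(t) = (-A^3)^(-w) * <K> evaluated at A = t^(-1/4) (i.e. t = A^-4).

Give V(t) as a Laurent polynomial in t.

-1 + 4*t^-1 - 5*t^-2 + 7*t^-3 - 7*t^-4 + 6*t^-5 - 5*t^-6 + 3*t^-7 - t^-8

Derivation:
Reading the diagram top to bottom ('/'-over between positions i,i+1 = s_i, '\'-over = s_i^-1): braid word = s1 s2^-1 s2^-1 s1^-1 s1^-1 s2 s1^-1 s2^-1 s2^-1 s1 s3^-1 s4^-1 s5.
The presented braid s1 s2^-1 s2^-1 s1^-1 s1^-1 s2 s1^-1 s2^-1 s2^-1 s1 s3^-1 s4^-1 s5 on 6 strands reduces by inverse Markov moves (closure unchanged at each step):
  Destabilize: the word has the form β·s5 where s5 occurs only as the final letter (β ∈ B_5); drop it and the last strand → 5 strands.
  Destabilize: the word has the form β·s4^-1 where s4^-1 occurs only as the final letter (β ∈ B_4); drop it and the last strand → 4 strands.
  Destabilize: the word has the form β·s3^-1 where s3^-1 occurs only as the final letter (β ∈ B_3); drop it and the last strand → 3 strands.
Reduced to β = s1 s2^-1 s2^-1 s1^-1 s1^-1 s2 s1^-1 s2^-1 s2^-1 s1 on 3 strands, 10 crossings.
Compute on β:
Braid: s1 s2^-1 s2^-1 s1^-1 s1^-1 s2 s1^-1 s2^-1 s2^-1 s1 on 3 strands, 10 crossings.
Writhe w = (#positive) - (#negative) = 3 - 7 = -4.
Computing the Kauffman bracket via state sum. There are 2^10 = 1024 states.
Each crossing splits two ways (0=vertical, 1=horizontal). The state's weight is A^(#A-smoothings - #B-smoothings) * d^(loops - 1).
Tabulate the states by total A-exponent and number of loops L (A-exp: L × count):
  A^10: L=6 ×1
  A^8: L=5 ×10
  A^6: L=4 ×43, L=6 ×2
  A^4: L=3 ×98, L=5 ×22
  A^2: L=2 ×118, L=4 ×88, L=6 ×4
  A^0: L=1 ×60, L=3 ×162, L=5 ×30
  A^-2: L=2 ×128, L=4 ×79, L=6 ×3
  A^-4: L=1 ×23, L=3 ×84, L=5 ×13
  A^-6: L=2 ×27, L=4 ×18
  A^-8: L=1 ×2, L=3 ×8
  A^-10: L=2 ×1
Each group contributes A^e * Σ count * d^(L-1):
Powers of d = -A^2 - A^-2: d^2 = A^4 + 2 + A^-4; d^3 = -A^6 - 3*A^2 - 3*A^-2 - A^-6; d^4 = A^8 + 4*A^4 + 6 + 4*A^-4 + A^-8; d^5 = -A^10 - 5*A^6 - 10*A^2 - 10*A^-2 - 5*A^-6 - A^-10.
  A^10 * (d^5) = -A^20 - 5*A^16 - 10*A^12 - 10*A^8 - 5*A^4 - 1
  A^8 * (10*d^4) = 10*A^16 + 40*A^12 + 60*A^8 + 40*A^4 + 10
  A^6 * (43*d^3 + 2*d^5) = -2*A^16 - 53*A^12 - 149*A^8 - 149*A^4 - 53 - 2*A^-4
  A^4 * (98*d^2 + 22*d^4) = 22*A^12 + 186*A^8 + 328*A^4 + 186 + 22*A^-4
  A^2 * (118*d + 88*d^3 + 4*d^5) = -4*A^12 - 108*A^8 - 422*A^4 - 422 - 108*A^-4 - 4*A^-8
  A^0 * (60 + 162*d^2 + 30*d^4) = 30*A^8 + 282*A^4 + 564 + 282*A^-4 + 30*A^-8
  A^-2 * (128*d + 79*d^3 + 3*d^5) = -3*A^8 - 94*A^4 - 395 - 395*A^-4 - 94*A^-8 - 3*A^-12
  A^-4 * (23 + 84*d^2 + 13*d^4) = 13*A^4 + 136 + 269*A^-4 + 136*A^-8 + 13*A^-12
  A^-6 * (27*d + 18*d^3) = -18 - 81*A^-4 - 81*A^-8 - 18*A^-12
  A^-8 * (2 + 8*d^2) = 8*A^-4 + 18*A^-8 + 8*A^-12
  A^-10 * (d) = -A^-8 - A^-12
Summing the groups: <K> = -A^20 + 3*A^16 - 5*A^12 + 6*A^8 - 7*A^4 + 7 - 5*A^-4 + 4*A^-8 - A^-12
Normalise by the writhe: (-A^3)^(-w) = (-A^3)^(4) = A^12, so f(A) = A^12 * <K> = -A^32 + 3*A^28 - 5*A^24 + 6*A^20 - 7*A^16 + 7*A^12 - 5*A^8 + 4*A^4 - 1.
Substitute A = t^(-1/4), i.e. A^e → t^(-e/4): V(t) = -1 + 4*t^-1 - 5*t^-2 + 7*t^-3 - 7*t^-4 + 6*t^-5 - 5*t^-6 + 3*t^-7 - t^-8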